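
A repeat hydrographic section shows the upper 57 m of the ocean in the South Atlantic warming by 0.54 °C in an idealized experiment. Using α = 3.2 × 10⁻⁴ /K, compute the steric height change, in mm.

about 9.85 mm

Δh = αΔT·H = 3.2×10⁻⁴ × 0.54 × 57 = 0.0098496 m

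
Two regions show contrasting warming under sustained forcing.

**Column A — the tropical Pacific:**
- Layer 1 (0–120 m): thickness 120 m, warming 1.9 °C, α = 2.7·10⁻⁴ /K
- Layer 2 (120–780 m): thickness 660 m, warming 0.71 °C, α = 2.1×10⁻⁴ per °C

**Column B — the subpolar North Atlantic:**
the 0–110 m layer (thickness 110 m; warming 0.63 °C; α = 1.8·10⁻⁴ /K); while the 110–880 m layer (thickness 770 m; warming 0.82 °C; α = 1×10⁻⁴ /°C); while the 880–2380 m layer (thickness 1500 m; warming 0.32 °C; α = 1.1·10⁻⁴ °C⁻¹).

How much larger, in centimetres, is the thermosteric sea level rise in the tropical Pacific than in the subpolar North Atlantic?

A 0–120 m: 1.9 × 120 × 2.7×10⁻⁴ = 0.06156 m
A 0.71 × 660 × 2.1×10⁻⁴ = 0.098406 m
A total: 0.159966 m
B 0–110 m: 110 × 1.8×10⁻⁴ × 0.63 = 0.012474 m
B 110–880 m: 1×10⁻⁴ × 0.82 × 770 = 0.06314 m
B Layer 3: 1500 × 0.32 × 1.1×10⁻⁴ = 0.05280 m
B total: 0.128414 m
Difference: 0.159966 − 0.128414 = 0.031552 m

Δh_A − Δh_B ≈ 3.16 cm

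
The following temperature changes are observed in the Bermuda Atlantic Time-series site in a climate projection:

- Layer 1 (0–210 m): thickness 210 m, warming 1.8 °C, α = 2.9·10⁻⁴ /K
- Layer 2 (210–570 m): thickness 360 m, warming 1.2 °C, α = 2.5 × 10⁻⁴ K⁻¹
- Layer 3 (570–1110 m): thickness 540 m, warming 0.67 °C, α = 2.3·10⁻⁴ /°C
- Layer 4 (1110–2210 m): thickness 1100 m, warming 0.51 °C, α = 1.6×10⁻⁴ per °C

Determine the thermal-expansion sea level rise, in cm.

210 × 1.8 × 2.9×10⁻⁴ = 0.10962 m
210–570 m: 360 × 2.5×10⁻⁴ × 1.2 = 0.10800 m
570–1110 m: 2.3×10⁻⁴ × 0.67 × 540 = 0.083214 m
1110–2210 m: 1100 × 1.6×10⁻⁴ × 0.51 = 0.08976 m
Δh = 0.10962 + 0.10800 + 0.083214 + 0.08976 = 0.390594 m ≈ 39.1 cm

about 39.1 cm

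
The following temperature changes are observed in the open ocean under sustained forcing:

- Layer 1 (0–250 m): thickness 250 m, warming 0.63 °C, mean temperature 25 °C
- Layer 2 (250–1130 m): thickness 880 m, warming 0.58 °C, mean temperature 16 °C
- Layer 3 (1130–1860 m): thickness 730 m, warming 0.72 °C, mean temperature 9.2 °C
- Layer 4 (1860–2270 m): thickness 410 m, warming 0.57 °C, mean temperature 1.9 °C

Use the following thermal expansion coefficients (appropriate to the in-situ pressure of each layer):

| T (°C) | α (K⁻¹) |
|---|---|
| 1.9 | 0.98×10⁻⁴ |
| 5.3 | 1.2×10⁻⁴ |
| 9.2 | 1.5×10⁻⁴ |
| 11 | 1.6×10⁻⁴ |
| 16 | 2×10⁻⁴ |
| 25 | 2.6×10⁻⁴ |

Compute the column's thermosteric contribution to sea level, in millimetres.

240 mm of thermosteric rise

Layer 1 at 25 °C → α = 2.6×10⁻⁴ K⁻¹
Layer 2 at 16 °C → α = 2×10⁻⁴ K⁻¹
Layer 3 at 9.2 °C → α = 1.5×10⁻⁴ K⁻¹
Layer 4 at 1.9 °C → α = 0.98×10⁻⁴ K⁻¹
2.6×10⁻⁴ × 250 × 0.63 = 0.04095 m
250–1130 m: 2×10⁻⁴ × 880 × 0.58 = 0.10208 m
1130–1860 m: 0.72 × 1.5×10⁻⁴ × 730 = 0.07884 m
Layer 4: 0.98×10⁻⁴ × 0.57 × 410 = 0.0229026 m
Δh = 0.04095 + 0.10208 + 0.07884 + 0.0229026 = 0.2447726 m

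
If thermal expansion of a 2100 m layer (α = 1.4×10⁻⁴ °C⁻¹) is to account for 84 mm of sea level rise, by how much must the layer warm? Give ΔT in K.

ΔT ≈ 0.286 K

ΔT = Δh/(αH) = 0.084 / (1.4×10⁻⁴ × 2100) ≈ 0.2857 K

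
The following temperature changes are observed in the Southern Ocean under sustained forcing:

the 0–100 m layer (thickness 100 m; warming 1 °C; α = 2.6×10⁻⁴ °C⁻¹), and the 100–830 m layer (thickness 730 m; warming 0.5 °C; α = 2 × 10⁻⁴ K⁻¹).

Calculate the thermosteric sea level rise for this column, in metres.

about 0.0990 m

Layer 1: 2.6×10⁻⁴ × 100 × 1 = 0.02600 m
730 × 2×10⁻⁴ × 0.5 = 0.07300 m
Δh = 0.02600 + 0.07300 = 0.09900 m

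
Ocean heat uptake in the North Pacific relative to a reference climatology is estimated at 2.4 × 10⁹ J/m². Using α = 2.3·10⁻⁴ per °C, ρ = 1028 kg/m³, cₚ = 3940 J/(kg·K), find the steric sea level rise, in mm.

Δh = αQ/(ρcₚ) = 2.3×10⁻⁴ × 2.4×10⁹ / (1028 × 3940) ≈ 0.13629 m

136 mm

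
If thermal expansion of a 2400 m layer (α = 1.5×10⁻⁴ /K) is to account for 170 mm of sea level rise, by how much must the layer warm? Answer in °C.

ΔT ≈ 0.472 °C

ΔT = Δh/(αH) = 0.17 / (1.5×10⁻⁴ × 2400) ≈ 0.4722 °C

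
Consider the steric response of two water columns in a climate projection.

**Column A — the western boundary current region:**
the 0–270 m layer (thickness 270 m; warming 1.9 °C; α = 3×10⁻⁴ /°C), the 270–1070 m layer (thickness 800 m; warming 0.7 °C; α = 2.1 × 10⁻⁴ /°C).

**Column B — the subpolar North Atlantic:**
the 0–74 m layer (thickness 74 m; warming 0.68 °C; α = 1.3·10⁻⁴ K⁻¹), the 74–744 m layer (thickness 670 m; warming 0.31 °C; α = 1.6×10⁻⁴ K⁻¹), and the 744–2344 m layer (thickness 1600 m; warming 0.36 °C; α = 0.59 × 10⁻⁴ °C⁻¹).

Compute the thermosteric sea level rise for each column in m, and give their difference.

A 0–270 m: 3×10⁻⁴ × 1.9 × 270 = 0.15390 m
A 0.7 × 2.1×10⁻⁴ × 800 = 0.11760 m
A total: 0.27150 m
B Layer 1: 0.68 × 74 × 1.3×10⁻⁴ = 0.0065416 m
B 0.31 × 1.6×10⁻⁴ × 670 = 0.033232 m
B 744–2344 m: 1600 × 0.59×10⁻⁴ × 0.36 = 0.033984 m
B total: 0.0737576 m
Difference: 0.27150 − 0.0737576 = 0.1977424 m

Δh_A ≈ 0.27 m, Δh_B ≈ 0.074 m; difference ≈ 0.20 m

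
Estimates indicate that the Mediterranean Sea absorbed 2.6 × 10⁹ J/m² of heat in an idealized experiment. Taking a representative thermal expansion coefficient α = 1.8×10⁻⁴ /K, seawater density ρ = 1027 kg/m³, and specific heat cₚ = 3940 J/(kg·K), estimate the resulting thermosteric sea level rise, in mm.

Δh = αQ/(ρcₚ) = 1.8×10⁻⁴ × 2.6×10⁹ / (1027 × 3940) ≈ 0.11566 m

about 120 mm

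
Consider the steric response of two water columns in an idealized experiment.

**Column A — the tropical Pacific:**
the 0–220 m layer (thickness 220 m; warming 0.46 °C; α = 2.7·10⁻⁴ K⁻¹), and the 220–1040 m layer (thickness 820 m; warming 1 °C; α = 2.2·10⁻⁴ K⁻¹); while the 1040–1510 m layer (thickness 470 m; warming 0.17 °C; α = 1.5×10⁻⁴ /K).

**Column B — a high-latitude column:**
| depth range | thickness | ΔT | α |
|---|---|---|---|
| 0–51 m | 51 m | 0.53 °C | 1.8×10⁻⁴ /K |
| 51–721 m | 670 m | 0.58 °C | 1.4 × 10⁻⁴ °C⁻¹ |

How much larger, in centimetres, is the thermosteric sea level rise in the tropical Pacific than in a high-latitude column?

Δh_A − Δh_B ≈ 16 cm

A 0.46 × 220 × 2.7×10⁻⁴ = 0.027324 m
A 220–1040 m: 820 × 1 × 2.2×10⁻⁴ = 0.18040 m
A 1040–1510 m: 470 × 1.5×10⁻⁴ × 0.17 = 0.011985 m
A total: 0.219709 m
B Layer 1: 0.53 × 51 × 1.8×10⁻⁴ = 0.0048654 m
B 670 × 1.4×10⁻⁴ × 0.58 = 0.054404 m
B total: 0.0592694 m
Difference: 0.219709 − 0.0592694 = 0.1604396 m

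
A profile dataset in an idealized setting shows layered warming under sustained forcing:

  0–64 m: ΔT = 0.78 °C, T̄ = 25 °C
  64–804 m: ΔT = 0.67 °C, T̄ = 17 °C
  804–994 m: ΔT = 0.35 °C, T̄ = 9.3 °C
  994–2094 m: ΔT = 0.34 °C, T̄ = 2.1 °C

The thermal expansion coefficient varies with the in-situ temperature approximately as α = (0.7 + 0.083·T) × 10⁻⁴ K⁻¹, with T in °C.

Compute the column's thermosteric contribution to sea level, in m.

Δh = 0.161 m

Layer 1: α = (0.7 + 0.083×25)×10⁻⁴ = 2.775×10⁻⁴ K⁻¹
Layer 2: α = (0.7 + 0.083×17)×10⁻⁴ = 2.111×10⁻⁴ K⁻¹
Layer 3: α = (0.7 + 0.083×9.3)×10⁻⁴ = 1.4719×10⁻⁴ K⁻¹
Layer 4: α = (0.7 + 0.083×2.1)×10⁻⁴ = 0.8743×10⁻⁴ K⁻¹
0–64 m: 2.775×10⁻⁴ × 64 × 0.78 = 0.0138528 m
Layer 2: 2.111×10⁻⁴ × 0.67 × 740 = 0.10466338 m
1.4719×10⁻⁴ × 190 × 0.35 = 0.009788135 m
0.34 × 1100 × 0.8743×10⁻⁴ = 0.03269882 m
Δh = 0.0138528 + 0.10466338 + 0.009788135 + 0.03269882 = 0.161003135 m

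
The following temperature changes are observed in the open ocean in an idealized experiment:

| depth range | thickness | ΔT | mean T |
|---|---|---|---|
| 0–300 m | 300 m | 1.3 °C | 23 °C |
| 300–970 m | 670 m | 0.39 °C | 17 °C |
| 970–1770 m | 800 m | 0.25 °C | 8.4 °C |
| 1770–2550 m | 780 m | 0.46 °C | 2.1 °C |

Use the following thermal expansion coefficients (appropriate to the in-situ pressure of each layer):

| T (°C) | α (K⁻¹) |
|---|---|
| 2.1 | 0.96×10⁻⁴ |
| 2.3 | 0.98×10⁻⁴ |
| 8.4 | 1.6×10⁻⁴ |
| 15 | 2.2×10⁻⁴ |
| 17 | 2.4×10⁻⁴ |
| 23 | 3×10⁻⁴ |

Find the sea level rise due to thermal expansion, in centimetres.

24.6 cm

Layer 1 at 23 °C → α = 3×10⁻⁴ K⁻¹
Layer 2 at 17 °C → α = 2.4×10⁻⁴ K⁻¹
Layer 3 at 8.4 °C → α = 1.6×10⁻⁴ K⁻¹
Layer 4 at 2.1 °C → α = 0.96×10⁻⁴ K⁻¹
0–300 m: 3×10⁻⁴ × 300 × 1.3 = 0.11700 m
300–970 m: 2.4×10⁻⁴ × 0.39 × 670 = 0.062712 m
Layer 3: 800 × 0.25 × 1.6×10⁻⁴ = 0.03200 m
0.46 × 780 × 0.96×10⁻⁴ = 0.0344448 m
Δh = 0.11700 + 0.062712 + 0.03200 + 0.0344448 = 0.2461568 m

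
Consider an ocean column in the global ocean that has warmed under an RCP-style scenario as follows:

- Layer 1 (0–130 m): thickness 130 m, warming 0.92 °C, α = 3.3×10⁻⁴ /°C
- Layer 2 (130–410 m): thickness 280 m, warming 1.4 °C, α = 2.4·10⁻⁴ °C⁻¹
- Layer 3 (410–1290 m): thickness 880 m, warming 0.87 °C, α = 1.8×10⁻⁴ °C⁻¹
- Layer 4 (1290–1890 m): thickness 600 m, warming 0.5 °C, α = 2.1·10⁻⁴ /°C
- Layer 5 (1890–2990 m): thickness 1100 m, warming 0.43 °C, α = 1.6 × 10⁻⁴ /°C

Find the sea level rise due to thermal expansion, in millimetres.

Layer 1: 3.3×10⁻⁴ × 130 × 0.92 = 0.039468 m
130–410 m: 1.4 × 2.4×10⁻⁴ × 280 = 0.09408 m
410–1290 m: 1.8×10⁻⁴ × 0.87 × 880 = 0.137808 m
600 × 0.5 × 2.1×10⁻⁴ = 0.06300 m
0.43 × 1100 × 1.6×10⁻⁴ = 0.07568 m
Δh = 0.039468 + 0.09408 + 0.137808 + 0.06300 + 0.07568 = 0.410036 m ≈ 410 mm

410 mm of thermosteric rise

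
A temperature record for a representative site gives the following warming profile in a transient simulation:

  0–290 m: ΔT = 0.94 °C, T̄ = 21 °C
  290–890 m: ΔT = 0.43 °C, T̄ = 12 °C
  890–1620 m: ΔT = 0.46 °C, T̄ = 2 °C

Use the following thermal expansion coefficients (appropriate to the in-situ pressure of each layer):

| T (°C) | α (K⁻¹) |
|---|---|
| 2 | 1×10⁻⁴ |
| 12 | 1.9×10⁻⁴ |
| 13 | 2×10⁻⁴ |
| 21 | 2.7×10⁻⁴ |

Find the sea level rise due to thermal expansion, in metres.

Layer 1 at 21 °C → α = 2.7×10⁻⁴ K⁻¹
Layer 2 at 12 °C → α = 1.9×10⁻⁴ K⁻¹
Layer 3 at 2 °C → α = 1×10⁻⁴ K⁻¹
Layer 1: 0.94 × 290 × 2.7×10⁻⁴ = 0.073602 m
Layer 2: 0.43 × 600 × 1.9×10⁻⁴ = 0.04902 m
890–1620 m: 730 × 0.46 × 1×10⁻⁴ = 0.03358 m
Δh = 0.073602 + 0.04902 + 0.03358 = 0.156202 m

0.16 m of thermosteric rise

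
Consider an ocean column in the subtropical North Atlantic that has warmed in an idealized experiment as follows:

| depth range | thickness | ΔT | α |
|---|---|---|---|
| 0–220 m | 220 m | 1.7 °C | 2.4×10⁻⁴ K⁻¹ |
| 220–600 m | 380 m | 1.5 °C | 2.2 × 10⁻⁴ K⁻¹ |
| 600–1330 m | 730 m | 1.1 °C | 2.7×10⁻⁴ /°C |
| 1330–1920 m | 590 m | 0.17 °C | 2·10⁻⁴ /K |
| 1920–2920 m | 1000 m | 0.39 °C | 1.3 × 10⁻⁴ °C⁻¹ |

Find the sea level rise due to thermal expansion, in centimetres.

Δh ≈ 50.3 cm

Layer 1: 2.4×10⁻⁴ × 220 × 1.7 = 0.08976 m
Layer 2: 380 × 2.2×10⁻⁴ × 1.5 = 0.12540 m
1.1 × 730 × 2.7×10⁻⁴ = 0.21681 m
Layer 4: 0.17 × 2×10⁻⁴ × 590 = 0.02006 m
1000 × 1.3×10⁻⁴ × 0.39 = 0.05070 m
Δh = 0.08976 + 0.12540 + 0.21681 + 0.02006 + 0.05070 = 0.50273 m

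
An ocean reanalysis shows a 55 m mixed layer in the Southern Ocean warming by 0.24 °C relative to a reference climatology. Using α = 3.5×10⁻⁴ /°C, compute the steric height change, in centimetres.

0.462 cm

Δh = αΔT·H = 3.5×10⁻⁴ × 0.24 × 55 = 0.00462 m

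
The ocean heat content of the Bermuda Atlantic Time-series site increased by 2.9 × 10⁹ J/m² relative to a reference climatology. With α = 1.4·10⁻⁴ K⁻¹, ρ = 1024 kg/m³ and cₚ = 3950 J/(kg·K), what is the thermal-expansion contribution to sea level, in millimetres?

about 100 mm

Δh = αQ/(ρcₚ) = 1.4×10⁻⁴ × 2.9×10⁹ / (1024 × 3950) ≈ 0.10038 m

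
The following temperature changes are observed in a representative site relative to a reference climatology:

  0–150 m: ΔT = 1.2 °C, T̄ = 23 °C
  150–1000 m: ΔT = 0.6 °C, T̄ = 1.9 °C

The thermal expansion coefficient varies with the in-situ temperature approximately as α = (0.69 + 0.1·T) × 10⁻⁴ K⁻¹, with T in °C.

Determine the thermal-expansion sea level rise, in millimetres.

Layer 1: α = (0.69 + 0.1×23)×10⁻⁴ = 2.99×10⁻⁴ K⁻¹
Layer 2: α = (0.69 + 0.1×1.9)×10⁻⁴ = 0.88×10⁻⁴ K⁻¹
150 × 1.2 × 2.99×10⁻⁴ = 0.05382 m
150–1000 m: 850 × 0.88×10⁻⁴ × 0.6 = 0.04488 m
Δh = 0.05382 + 0.04488 = 0.09870 m

Δh ≈ 98.7 mm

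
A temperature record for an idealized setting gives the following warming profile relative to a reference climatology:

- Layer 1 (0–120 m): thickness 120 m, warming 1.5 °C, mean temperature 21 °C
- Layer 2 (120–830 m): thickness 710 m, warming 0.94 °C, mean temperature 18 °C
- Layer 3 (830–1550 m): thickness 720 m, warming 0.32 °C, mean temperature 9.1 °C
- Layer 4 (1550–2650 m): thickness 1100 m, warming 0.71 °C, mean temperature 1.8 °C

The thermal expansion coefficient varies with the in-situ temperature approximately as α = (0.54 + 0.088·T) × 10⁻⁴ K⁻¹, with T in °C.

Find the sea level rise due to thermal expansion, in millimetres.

270 mm

Layer 1: α = (0.54 + 0.088×21)×10⁻⁴ = 2.388×10⁻⁴ K⁻¹
Layer 2: α = (0.54 + 0.088×18)×10⁻⁴ = 2.124×10⁻⁴ K⁻¹
Layer 3: α = (0.54 + 0.088×9.1)×10⁻⁴ = 1.3408×10⁻⁴ K⁻¹
Layer 4: α = (0.54 + 0.088×1.8)×10⁻⁴ = 0.6984×10⁻⁴ K⁻¹
0–120 m: 1.5 × 120 × 2.388×10⁻⁴ = 0.042984 m
2.124×10⁻⁴ × 710 × 0.94 = 0.14175576 m
830–1550 m: 1.3408×10⁻⁴ × 720 × 0.32 = 0.030892032 m
Layer 4: 1100 × 0.6984×10⁻⁴ × 0.71 = 0.05454504 m
Δh = 0.042984 + 0.14175576 + 0.030892032 + 0.05454504 = 0.270176832 m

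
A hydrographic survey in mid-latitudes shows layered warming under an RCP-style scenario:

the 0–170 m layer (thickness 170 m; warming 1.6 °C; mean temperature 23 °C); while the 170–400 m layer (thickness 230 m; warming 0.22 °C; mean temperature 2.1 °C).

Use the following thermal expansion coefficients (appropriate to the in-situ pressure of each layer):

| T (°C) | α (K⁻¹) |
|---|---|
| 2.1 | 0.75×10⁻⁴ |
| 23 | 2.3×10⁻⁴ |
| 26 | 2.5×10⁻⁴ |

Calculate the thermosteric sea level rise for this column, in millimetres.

about 66.4 mm

Layer 1 at 23 °C → α = 2.3×10⁻⁴ K⁻¹
Layer 2 at 2.1 °C → α = 0.75×10⁻⁴ K⁻¹
0–170 m: 1.6 × 170 × 2.3×10⁻⁴ = 0.06256 m
Layer 2: 0.75×10⁻⁴ × 0.22 × 230 = 0.003795 m
Δh = 0.06256 + 0.003795 = 0.066355 m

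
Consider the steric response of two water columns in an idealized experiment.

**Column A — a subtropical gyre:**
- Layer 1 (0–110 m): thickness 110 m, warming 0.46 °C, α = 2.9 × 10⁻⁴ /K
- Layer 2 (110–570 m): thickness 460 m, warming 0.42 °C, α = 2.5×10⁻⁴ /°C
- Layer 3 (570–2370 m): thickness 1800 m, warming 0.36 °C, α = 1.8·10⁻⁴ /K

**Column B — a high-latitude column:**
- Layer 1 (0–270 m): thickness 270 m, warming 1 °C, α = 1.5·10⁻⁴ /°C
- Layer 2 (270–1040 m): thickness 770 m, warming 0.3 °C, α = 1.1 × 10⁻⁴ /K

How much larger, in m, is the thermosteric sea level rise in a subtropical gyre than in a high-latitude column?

A 110 × 0.46 × 2.9×10⁻⁴ = 0.014674 m
A Layer 2: 460 × 0.42 × 2.5×10⁻⁴ = 0.04830 m
A 570–2370 m: 1800 × 1.8×10⁻⁴ × 0.36 = 0.11664 m
A total: 0.179614 m
B Layer 1: 1 × 1.5×10⁻⁴ × 270 = 0.04050 m
B Layer 2: 0.3 × 1.1×10⁻⁴ × 770 = 0.02541 m
B total: 0.06591 m
Difference: 0.179614 − 0.06591 = 0.113704 m

0.11 m larger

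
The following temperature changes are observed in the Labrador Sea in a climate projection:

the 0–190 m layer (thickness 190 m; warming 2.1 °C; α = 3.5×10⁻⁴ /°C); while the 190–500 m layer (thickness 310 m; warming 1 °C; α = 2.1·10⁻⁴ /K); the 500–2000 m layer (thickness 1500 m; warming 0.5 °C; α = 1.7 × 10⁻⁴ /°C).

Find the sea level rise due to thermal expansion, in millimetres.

about 332 mm

2.1 × 3.5×10⁻⁴ × 190 = 0.13965 m
Layer 2: 310 × 1 × 2.1×10⁻⁴ = 0.06510 m
Layer 3: 1500 × 1.7×10⁻⁴ × 0.5 = 0.12750 m
Δh = 0.13965 + 0.06510 + 0.12750 = 0.33225 m ≈ 332 mm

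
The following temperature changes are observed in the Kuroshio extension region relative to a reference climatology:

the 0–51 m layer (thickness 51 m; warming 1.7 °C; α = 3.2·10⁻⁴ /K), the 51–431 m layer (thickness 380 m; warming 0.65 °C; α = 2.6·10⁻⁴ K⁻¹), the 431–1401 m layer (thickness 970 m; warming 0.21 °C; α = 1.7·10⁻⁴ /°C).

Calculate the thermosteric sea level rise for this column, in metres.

0–51 m: 51 × 3.2×10⁻⁴ × 1.7 = 0.027744 m
51–431 m: 2.6×10⁻⁴ × 380 × 0.65 = 0.06422 m
Layer 3: 0.21 × 970 × 1.7×10⁻⁴ = 0.034629 m
Δh = 0.027744 + 0.06422 + 0.034629 = 0.126593 m

Δh = 0.127 m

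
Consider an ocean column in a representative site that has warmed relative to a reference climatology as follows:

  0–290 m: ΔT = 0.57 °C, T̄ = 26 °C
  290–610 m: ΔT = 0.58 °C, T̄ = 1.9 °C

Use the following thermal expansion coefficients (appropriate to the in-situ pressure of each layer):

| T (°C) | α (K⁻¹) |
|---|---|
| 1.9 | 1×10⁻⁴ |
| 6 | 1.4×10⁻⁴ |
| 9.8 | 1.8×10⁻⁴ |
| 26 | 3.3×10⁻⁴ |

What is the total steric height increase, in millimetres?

Layer 1 at 26 °C → α = 3.3×10⁻⁴ K⁻¹
Layer 2 at 1.9 °C → α = 1×10⁻⁴ K⁻¹
0–290 m: 290 × 0.57 × 3.3×10⁻⁴ = 0.054549 m
Layer 2: 320 × 0.58 × 1×10⁻⁴ = 0.01856 m
Δh = 0.054549 + 0.01856 = 0.073109 m

73.1 mm of thermosteric rise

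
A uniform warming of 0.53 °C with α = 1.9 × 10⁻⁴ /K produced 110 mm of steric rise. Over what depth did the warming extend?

1100 m

H = Δh/(αΔT) = 0.11 / (1.9×10⁻⁴ × 0.53) ≈ 1092 m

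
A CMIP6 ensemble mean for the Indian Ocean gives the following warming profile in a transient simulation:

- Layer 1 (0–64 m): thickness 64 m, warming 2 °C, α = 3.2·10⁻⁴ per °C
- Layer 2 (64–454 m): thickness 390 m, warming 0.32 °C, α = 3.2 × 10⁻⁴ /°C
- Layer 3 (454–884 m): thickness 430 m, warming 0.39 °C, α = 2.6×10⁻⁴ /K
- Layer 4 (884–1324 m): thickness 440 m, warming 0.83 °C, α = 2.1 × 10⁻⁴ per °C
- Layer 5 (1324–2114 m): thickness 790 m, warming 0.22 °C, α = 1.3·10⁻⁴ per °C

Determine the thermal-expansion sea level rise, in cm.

Layer 1: 2 × 3.2×10⁻⁴ × 64 = 0.04096 m
0.32 × 390 × 3.2×10⁻⁴ = 0.039936 m
2.6×10⁻⁴ × 0.39 × 430 = 0.043602 m
440 × 2.1×10⁻⁴ × 0.83 = 0.076692 m
0.22 × 790 × 1.3×10⁻⁴ = 0.022594 m
Δh = 0.04096 + 0.039936 + 0.043602 + 0.076692 + 0.022594 = 0.223784 m

about 22.4 cm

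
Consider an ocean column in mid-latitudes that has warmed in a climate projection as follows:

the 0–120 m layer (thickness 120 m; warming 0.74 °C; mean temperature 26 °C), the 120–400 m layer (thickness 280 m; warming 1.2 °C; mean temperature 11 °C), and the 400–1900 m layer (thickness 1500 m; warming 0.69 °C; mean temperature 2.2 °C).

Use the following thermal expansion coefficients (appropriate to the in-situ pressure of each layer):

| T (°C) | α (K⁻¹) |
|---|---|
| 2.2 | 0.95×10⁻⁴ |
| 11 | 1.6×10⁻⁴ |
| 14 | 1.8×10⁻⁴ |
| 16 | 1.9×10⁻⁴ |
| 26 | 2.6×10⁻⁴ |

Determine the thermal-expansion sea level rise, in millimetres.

Layer 1 at 26 °C → α = 2.6×10⁻⁴ K⁻¹
Layer 2 at 11 °C → α = 1.6×10⁻⁴ K⁻¹
Layer 3 at 2.2 °C → α = 0.95×10⁻⁴ K⁻¹
0.74 × 120 × 2.6×10⁻⁴ = 0.023088 m
120–400 m: 280 × 1.2 × 1.6×10⁻⁴ = 0.05376 m
Layer 3: 1500 × 0.95×10⁻⁴ × 0.69 = 0.098325 m
Δh = 0.023088 + 0.05376 + 0.098325 = 0.175173 m

Δh = 180 mm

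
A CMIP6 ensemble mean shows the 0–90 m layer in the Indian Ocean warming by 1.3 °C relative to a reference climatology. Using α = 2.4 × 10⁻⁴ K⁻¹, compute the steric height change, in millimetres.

Δh = αΔT·H = 2.4×10⁻⁴ × 1.3 × 90 = 0.02808 m

about 28.1 mm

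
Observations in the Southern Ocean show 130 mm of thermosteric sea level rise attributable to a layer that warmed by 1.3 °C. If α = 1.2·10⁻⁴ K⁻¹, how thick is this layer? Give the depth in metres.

H = Δh/(αΔT) = 0.13 / (1.2×10⁻⁴ × 1.3) ≈ 833.3 m

833 m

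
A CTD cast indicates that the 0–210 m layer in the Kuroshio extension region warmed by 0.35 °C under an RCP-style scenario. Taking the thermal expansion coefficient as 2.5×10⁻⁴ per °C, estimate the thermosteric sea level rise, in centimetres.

Δh = αΔT·H = 2.5×10⁻⁴ × 0.35 × 210 = 0.018375 m

1.84 cm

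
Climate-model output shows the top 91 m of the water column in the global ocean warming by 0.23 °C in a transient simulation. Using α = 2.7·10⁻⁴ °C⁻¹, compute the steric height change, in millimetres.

Δh = αΔT·H = 2.7×10⁻⁴ × 0.23 × 91 = 0.0056511 m

Δh = 5.7 mm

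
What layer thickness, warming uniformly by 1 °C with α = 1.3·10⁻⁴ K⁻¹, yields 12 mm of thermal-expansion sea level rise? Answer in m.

H = Δh/(αΔT) = 0.012 / (1.3×10⁻⁴ × 1) ≈ 92.31 m

H ≈ 92.3 m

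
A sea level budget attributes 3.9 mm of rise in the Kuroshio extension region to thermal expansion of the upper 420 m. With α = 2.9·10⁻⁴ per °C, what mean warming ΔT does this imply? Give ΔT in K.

0.032 K

ΔT = Δh/(αH) = 0.0039 / (2.9×10⁻⁴ × 420) ≈ 0.03202 K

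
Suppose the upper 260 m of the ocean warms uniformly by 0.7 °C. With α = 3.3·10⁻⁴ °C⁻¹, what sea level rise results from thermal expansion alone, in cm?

Δh = αΔT·H = 3.3×10⁻⁴ × 0.7 × 260 = 0.06006 m

Δh = 6.01 cm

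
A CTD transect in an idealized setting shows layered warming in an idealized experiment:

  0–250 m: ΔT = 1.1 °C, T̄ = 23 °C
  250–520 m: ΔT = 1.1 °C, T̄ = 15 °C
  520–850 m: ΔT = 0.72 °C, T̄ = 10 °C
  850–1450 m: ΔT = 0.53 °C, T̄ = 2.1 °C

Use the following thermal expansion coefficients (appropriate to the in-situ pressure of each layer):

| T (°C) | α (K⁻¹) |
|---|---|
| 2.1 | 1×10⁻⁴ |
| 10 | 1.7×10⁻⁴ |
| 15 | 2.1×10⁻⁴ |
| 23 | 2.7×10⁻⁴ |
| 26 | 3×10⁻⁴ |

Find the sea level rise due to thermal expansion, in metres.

Layer 1 at 23 °C → α = 2.7×10⁻⁴ K⁻¹
Layer 2 at 15 °C → α = 2.1×10⁻⁴ K⁻¹
Layer 3 at 10 °C → α = 1.7×10⁻⁴ K⁻¹
Layer 4 at 2.1 °C → α = 1×10⁻⁴ K⁻¹
1.1 × 2.7×10⁻⁴ × 250 = 0.07425 m
270 × 1.1 × 2.1×10⁻⁴ = 0.06237 m
520–850 m: 330 × 1.7×10⁻⁴ × 0.72 = 0.040392 m
600 × 1×10⁻⁴ × 0.53 = 0.03180 m
Δh = 0.07425 + 0.06237 + 0.040392 + 0.03180 = 0.208812 m ≈ 0.21 m

0.21 m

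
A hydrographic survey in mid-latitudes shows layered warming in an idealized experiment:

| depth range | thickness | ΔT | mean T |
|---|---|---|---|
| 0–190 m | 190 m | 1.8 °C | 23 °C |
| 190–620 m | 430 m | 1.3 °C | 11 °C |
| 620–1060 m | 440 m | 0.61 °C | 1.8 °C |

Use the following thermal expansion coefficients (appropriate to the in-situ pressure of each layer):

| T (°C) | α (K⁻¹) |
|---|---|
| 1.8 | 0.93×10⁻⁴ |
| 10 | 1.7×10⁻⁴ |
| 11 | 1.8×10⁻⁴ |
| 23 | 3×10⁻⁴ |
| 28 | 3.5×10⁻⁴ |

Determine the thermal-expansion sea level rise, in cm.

Layer 1 at 23 °C → α = 3×10⁻⁴ K⁻¹
Layer 2 at 11 °C → α = 1.8×10⁻⁴ K⁻¹
Layer 3 at 1.8 °C → α = 0.93×10⁻⁴ K⁻¹
0–190 m: 1.8 × 3×10⁻⁴ × 190 = 0.10260 m
430 × 1.3 × 1.8×10⁻⁴ = 0.10062 m
Layer 3: 0.93×10⁻⁴ × 440 × 0.61 = 0.0249612 m
Δh = 0.10260 + 0.10062 + 0.0249612 = 0.2281812 m

about 23 cm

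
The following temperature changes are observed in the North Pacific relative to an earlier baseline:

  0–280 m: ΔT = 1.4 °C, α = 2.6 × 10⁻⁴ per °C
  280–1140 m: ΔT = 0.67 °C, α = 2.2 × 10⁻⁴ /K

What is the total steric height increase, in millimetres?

about 229 mm

0–280 m: 280 × 1.4 × 2.6×10⁻⁴ = 0.10192 m
860 × 2.2×10⁻⁴ × 0.67 = 0.126764 m
Δh = 0.10192 + 0.126764 = 0.228684 m ≈ 229 mm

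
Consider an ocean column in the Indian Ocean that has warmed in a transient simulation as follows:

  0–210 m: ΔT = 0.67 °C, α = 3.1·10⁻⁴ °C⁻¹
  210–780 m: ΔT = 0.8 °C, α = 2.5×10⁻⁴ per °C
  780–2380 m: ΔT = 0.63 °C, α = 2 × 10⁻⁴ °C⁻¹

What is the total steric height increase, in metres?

about 0.359 m

3.1×10⁻⁴ × 0.67 × 210 = 0.043617 m
Layer 2: 2.5×10⁻⁴ × 570 × 0.8 = 0.11400 m
780–2380 m: 2×10⁻⁴ × 1600 × 0.63 = 0.20160 m
Δh = 0.043617 + 0.11400 + 0.20160 = 0.359217 m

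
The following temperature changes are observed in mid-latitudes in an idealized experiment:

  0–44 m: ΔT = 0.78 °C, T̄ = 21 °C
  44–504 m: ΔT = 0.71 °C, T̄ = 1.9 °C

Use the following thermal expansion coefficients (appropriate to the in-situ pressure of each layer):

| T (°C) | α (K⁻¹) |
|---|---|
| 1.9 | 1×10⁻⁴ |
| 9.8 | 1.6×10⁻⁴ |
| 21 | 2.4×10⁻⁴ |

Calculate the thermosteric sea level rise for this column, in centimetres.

Layer 1 at 21 °C → α = 2.4×10⁻⁴ K⁻¹
Layer 2 at 1.9 °C → α = 1×10⁻⁴ K⁻¹
44 × 2.4×10⁻⁴ × 0.78 = 0.0082368 m
Layer 2: 1×10⁻⁴ × 0.71 × 460 = 0.03266 m
Δh = 0.0082368 + 0.03266 = 0.0408968 m

about 4.09 cm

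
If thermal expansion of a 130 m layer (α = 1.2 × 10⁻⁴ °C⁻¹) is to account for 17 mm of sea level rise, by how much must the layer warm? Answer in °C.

ΔT = Δh/(αH) = 0.017 / (1.2×10⁻⁴ × 130) ≈ 1.090 °C

about 1.09 °C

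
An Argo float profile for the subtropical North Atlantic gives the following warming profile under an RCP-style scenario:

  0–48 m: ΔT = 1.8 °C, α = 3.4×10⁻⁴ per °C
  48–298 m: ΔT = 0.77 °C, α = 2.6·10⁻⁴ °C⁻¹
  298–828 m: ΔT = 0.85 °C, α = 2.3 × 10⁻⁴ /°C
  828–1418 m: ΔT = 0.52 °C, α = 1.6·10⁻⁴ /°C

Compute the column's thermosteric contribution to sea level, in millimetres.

0–48 m: 1.8 × 48 × 3.4×10⁻⁴ = 0.029376 m
250 × 0.77 × 2.6×10⁻⁴ = 0.05005 m
298–828 m: 2.3×10⁻⁴ × 530 × 0.85 = 0.103615 m
Layer 4: 0.52 × 1.6×10⁻⁴ × 590 = 0.049088 m
Δh = 0.029376 + 0.05005 + 0.103615 + 0.049088 = 0.232129 m

Δh = 232 mm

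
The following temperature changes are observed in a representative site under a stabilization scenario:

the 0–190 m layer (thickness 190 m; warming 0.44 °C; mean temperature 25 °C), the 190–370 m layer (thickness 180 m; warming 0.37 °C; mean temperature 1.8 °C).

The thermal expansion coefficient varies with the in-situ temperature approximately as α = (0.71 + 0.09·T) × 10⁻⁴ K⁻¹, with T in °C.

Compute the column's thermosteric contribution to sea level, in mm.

30.6 mm

Layer 1: α = (0.71 + 0.09×25)×10⁻⁴ = 2.96×10⁻⁴ K⁻¹
Layer 2: α = (0.71 + 0.09×1.8)×10⁻⁴ = 0.872×10⁻⁴ K⁻¹
0.44 × 190 × 2.96×10⁻⁴ = 0.0247456 m
190–370 m: 0.872×10⁻⁴ × 180 × 0.37 = 0.00580752 m
Δh = 0.0247456 + 0.00580752 = 0.03055312 m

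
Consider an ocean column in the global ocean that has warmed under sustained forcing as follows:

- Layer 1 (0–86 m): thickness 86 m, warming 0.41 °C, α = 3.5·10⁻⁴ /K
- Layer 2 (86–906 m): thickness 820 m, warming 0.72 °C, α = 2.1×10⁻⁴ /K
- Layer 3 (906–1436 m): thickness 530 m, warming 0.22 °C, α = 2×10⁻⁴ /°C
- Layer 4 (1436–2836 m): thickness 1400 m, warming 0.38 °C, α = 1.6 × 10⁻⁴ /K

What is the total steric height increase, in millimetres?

about 245 mm

Layer 1: 86 × 0.41 × 3.5×10⁻⁴ = 0.012341 m
86–906 m: 820 × 2.1×10⁻⁴ × 0.72 = 0.123984 m
530 × 0.22 × 2×10⁻⁴ = 0.02332 m
Layer 4: 0.38 × 1.6×10⁻⁴ × 1400 = 0.08512 m
Δh = 0.012341 + 0.123984 + 0.02332 + 0.08512 = 0.244765 m ≈ 245 mm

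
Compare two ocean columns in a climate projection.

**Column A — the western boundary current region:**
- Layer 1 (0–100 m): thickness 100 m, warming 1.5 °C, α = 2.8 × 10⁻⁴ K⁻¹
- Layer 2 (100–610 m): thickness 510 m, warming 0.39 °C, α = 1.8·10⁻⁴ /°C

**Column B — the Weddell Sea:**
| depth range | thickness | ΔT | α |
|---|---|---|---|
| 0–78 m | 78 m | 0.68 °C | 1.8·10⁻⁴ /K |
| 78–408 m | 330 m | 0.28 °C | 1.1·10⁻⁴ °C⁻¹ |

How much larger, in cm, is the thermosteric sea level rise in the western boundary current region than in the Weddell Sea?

5.81 cm larger

A 2.8×10⁻⁴ × 1.5 × 100 = 0.04200 m
A Layer 2: 510 × 1.8×10⁻⁴ × 0.39 = 0.035802 m
A total: 0.077802 m
B 0–78 m: 0.68 × 1.8×10⁻⁴ × 78 = 0.0095472 m
B 0.28 × 1.1×10⁻⁴ × 330 = 0.010164 m
B total: 0.0197112 m
Difference: 0.077802 − 0.0197112 = 0.0580908 m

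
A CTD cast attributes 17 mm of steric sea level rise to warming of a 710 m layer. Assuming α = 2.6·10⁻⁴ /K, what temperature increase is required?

ΔT = Δh/(αH) = 0.017 / (2.6×10⁻⁴ × 710) ≈ 0.09209 K

about 0.092 K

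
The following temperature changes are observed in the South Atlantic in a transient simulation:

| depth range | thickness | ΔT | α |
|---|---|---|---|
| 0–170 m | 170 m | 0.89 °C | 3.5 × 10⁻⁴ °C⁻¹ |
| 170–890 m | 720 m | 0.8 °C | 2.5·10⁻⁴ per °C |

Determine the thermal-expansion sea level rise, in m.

Layer 1: 0.89 × 170 × 3.5×10⁻⁴ = 0.052955 m
720 × 0.8 × 2.5×10⁻⁴ = 0.14400 m
Δh = 0.052955 + 0.14400 = 0.196955 m ≈ 0.197 m

Δh = 0.197 m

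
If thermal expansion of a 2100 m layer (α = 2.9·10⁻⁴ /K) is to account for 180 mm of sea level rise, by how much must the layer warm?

about 0.296 K

ΔT = Δh/(αH) = 0.18 / (2.9×10⁻⁴ × 2100) ≈ 0.2956 K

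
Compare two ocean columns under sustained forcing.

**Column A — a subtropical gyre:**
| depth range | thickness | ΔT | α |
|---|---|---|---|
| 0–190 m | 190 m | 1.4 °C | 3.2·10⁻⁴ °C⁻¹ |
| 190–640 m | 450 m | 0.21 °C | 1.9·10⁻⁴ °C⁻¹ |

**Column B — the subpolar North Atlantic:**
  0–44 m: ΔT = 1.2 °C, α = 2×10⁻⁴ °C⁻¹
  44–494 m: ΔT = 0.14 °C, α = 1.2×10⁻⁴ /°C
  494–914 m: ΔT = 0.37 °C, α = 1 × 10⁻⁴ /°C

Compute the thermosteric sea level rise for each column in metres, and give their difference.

A: 0.103 m; B: 0.0337 m; difference 0.0694 m

A 0–190 m: 190 × 3.2×10⁻⁴ × 1.4 = 0.08512 m
A 0.21 × 1.9×10⁻⁴ × 450 = 0.017955 m
A total: 0.103075 m
B Layer 1: 1.2 × 2×10⁻⁴ × 44 = 0.01056 m
B 44–494 m: 0.14 × 450 × 1.2×10⁻⁴ = 0.00756 m
B Layer 3: 1×10⁻⁴ × 0.37 × 420 = 0.01554 m
B total: 0.03366 m
Difference: 0.103075 − 0.03366 = 0.069415 m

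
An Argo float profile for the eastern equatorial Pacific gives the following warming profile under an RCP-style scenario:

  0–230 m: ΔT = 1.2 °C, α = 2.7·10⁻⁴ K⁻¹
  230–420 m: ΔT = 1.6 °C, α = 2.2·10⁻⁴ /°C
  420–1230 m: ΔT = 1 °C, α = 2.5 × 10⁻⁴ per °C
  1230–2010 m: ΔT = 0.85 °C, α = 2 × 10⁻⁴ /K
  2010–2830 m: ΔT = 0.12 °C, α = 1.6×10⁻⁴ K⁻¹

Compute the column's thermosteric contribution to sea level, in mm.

492 mm of thermosteric rise

0–230 m: 2.7×10⁻⁴ × 1.2 × 230 = 0.07452 m
Layer 2: 190 × 1.6 × 2.2×10⁻⁴ = 0.06688 m
420–1230 m: 810 × 1 × 2.5×10⁻⁴ = 0.20250 m
1230–2010 m: 0.85 × 2×10⁻⁴ × 780 = 0.13260 m
820 × 0.12 × 1.6×10⁻⁴ = 0.015744 m
Δh = 0.07452 + 0.06688 + 0.20250 + 0.13260 + 0.015744 = 0.492244 m ≈ 492 mm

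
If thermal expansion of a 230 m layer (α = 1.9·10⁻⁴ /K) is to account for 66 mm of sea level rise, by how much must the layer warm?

ΔT = Δh/(αH) = 0.066 / (1.9×10⁻⁴ × 230) ≈ 1.510 °C

1.5 °C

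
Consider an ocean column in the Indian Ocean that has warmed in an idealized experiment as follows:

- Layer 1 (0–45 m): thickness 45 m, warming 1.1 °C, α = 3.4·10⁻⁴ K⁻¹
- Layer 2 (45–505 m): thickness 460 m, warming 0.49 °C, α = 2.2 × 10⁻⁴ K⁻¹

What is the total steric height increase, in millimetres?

0–45 m: 3.4×10⁻⁴ × 1.1 × 45 = 0.01683 m
45–505 m: 460 × 2.2×10⁻⁴ × 0.49 = 0.049588 m
Δh = 0.01683 + 0.049588 = 0.066418 m

Δh ≈ 66 mm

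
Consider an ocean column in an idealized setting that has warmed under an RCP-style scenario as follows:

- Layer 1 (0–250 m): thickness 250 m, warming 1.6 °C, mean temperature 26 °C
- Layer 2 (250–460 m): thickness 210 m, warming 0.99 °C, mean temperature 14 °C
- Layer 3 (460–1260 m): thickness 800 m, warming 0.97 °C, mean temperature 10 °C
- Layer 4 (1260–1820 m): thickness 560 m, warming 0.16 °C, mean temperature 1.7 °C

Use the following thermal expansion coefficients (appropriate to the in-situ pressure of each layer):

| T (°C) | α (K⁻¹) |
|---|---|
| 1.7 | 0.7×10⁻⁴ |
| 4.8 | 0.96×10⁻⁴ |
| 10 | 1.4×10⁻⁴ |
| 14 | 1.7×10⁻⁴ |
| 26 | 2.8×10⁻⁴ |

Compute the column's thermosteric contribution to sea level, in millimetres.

260 mm of thermosteric rise

Layer 1 at 26 °C → α = 2.8×10⁻⁴ K⁻¹
Layer 2 at 14 °C → α = 1.7×10⁻⁴ K⁻¹
Layer 3 at 10 °C → α = 1.4×10⁻⁴ K⁻¹
Layer 4 at 1.7 °C → α = 0.7×10⁻⁴ K⁻¹
Layer 1: 250 × 2.8×10⁻⁴ × 1.6 = 0.11200 m
Layer 2: 210 × 0.99 × 1.7×10⁻⁴ = 0.035343 m
0.97 × 800 × 1.4×10⁻⁴ = 0.10864 m
0.7×10⁻⁴ × 560 × 0.16 = 0.006272 m
Δh = 0.11200 + 0.035343 + 0.10864 + 0.006272 = 0.262255 m ≈ 260 mm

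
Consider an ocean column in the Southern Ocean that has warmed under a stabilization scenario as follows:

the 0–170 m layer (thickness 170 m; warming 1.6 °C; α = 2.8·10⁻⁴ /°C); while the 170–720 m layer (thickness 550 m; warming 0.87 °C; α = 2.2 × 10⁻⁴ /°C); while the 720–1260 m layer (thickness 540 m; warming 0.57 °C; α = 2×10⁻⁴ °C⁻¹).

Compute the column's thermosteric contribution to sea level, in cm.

24 cm

170 × 1.6 × 2.8×10⁻⁴ = 0.07616 m
0.87 × 550 × 2.2×10⁻⁴ = 0.10527 m
0.57 × 540 × 2×10⁻⁴ = 0.06156 m
Δh = 0.07616 + 0.10527 + 0.06156 = 0.24299 m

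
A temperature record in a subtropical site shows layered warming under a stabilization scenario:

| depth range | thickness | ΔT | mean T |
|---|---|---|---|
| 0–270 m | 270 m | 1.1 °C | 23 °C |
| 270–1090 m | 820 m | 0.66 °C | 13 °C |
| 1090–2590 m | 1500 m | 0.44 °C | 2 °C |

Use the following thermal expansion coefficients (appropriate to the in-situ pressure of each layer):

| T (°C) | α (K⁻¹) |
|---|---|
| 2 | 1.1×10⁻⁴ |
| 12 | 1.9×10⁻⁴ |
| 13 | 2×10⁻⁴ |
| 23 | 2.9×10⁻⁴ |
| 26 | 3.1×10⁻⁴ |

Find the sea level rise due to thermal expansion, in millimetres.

Layer 1 at 23 °C → α = 2.9×10⁻⁴ K⁻¹
Layer 2 at 13 °C → α = 2×10⁻⁴ K⁻¹
Layer 3 at 2 °C → α = 1.1×10⁻⁴ K⁻¹
0–270 m: 270 × 1.1 × 2.9×10⁻⁴ = 0.08613 m
820 × 2×10⁻⁴ × 0.66 = 0.10824 m
1.1×10⁻⁴ × 0.44 × 1500 = 0.07260 m
Δh = 0.08613 + 0.10824 + 0.07260 = 0.26697 m

Δh ≈ 270 mm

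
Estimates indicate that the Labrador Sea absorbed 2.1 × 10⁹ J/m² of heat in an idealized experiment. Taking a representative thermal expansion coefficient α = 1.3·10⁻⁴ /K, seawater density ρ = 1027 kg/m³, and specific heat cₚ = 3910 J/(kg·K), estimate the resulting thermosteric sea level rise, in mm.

Δh = αQ/(ρcₚ) = 1.3×10⁻⁴ × 2.1×10⁹ / (1027 × 3910) ≈ 0.067985 m

Δh ≈ 68.0 mm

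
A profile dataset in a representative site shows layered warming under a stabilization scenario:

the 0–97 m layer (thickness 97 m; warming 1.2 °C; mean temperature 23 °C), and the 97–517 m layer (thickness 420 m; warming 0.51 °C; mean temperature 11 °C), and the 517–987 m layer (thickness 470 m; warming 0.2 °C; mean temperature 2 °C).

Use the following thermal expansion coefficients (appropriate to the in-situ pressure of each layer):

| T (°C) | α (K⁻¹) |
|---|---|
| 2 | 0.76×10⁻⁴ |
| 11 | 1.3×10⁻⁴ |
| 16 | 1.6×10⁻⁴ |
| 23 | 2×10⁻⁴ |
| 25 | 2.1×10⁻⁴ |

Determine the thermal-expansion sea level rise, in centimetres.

5.83 cm of thermosteric rise

Layer 1 at 23 °C → α = 2×10⁻⁴ K⁻¹
Layer 2 at 11 °C → α = 1.3×10⁻⁴ K⁻¹
Layer 3 at 2 °C → α = 0.76×10⁻⁴ K⁻¹
0–97 m: 1.2 × 2×10⁻⁴ × 97 = 0.02328 m
Layer 2: 1.3×10⁻⁴ × 420 × 0.51 = 0.027846 m
Layer 3: 0.76×10⁻⁴ × 470 × 0.2 = 0.007144 m
Δh = 0.02328 + 0.027846 + 0.007144 = 0.05827 m ≈ 5.83 cm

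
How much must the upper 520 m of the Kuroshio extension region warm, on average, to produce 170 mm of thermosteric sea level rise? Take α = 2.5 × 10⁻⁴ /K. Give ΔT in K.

ΔT = Δh/(αH) = 0.17 / (2.5×10⁻⁴ × 520) ≈ 1.308 K

1.31 K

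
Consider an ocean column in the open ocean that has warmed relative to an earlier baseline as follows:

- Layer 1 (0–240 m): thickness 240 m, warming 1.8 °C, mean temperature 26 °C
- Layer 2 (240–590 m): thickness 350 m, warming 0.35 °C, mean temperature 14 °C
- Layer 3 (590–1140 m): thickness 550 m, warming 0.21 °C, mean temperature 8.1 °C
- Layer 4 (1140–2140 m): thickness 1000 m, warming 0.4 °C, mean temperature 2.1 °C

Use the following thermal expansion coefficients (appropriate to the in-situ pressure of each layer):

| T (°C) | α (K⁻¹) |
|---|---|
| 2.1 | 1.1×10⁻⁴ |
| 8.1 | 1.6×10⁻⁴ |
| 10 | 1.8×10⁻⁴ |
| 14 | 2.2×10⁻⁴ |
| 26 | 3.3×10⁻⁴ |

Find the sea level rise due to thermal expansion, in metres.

Δh = 0.232 m

Layer 1 at 26 °C → α = 3.3×10⁻⁴ K⁻¹
Layer 2 at 14 °C → α = 2.2×10⁻⁴ K⁻¹
Layer 3 at 8.1 °C → α = 1.6×10⁻⁴ K⁻¹
Layer 4 at 2.1 °C → α = 1.1×10⁻⁴ K⁻¹
Layer 1: 3.3×10⁻⁴ × 240 × 1.8 = 0.14256 m
240–590 m: 350 × 0.35 × 2.2×10⁻⁴ = 0.02695 m
1.6×10⁻⁴ × 550 × 0.21 = 0.01848 m
1140–2140 m: 1000 × 1.1×10⁻⁴ × 0.4 = 0.04400 m
Δh = 0.14256 + 0.02695 + 0.01848 + 0.04400 = 0.23199 m ≈ 0.232 m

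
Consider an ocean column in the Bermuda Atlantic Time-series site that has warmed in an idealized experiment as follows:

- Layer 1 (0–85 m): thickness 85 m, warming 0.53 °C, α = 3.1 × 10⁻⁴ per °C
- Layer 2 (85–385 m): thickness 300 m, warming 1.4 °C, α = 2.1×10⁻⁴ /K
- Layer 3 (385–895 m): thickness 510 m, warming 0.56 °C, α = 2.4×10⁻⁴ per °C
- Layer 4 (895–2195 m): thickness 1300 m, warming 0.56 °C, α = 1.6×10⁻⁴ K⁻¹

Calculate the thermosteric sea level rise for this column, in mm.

Layer 1: 3.1×10⁻⁴ × 0.53 × 85 = 0.0139655 m
2.1×10⁻⁴ × 1.4 × 300 = 0.08820 m
0.56 × 2.4×10⁻⁴ × 510 = 0.068544 m
895–2195 m: 1.6×10⁻⁴ × 1300 × 0.56 = 0.11648 m
Δh = 0.0139655 + 0.08820 + 0.068544 + 0.11648 = 0.2871895 m

287 mm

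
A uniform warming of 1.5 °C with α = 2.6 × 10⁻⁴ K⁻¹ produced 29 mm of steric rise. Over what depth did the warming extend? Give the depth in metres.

H = Δh/(αΔT) = 0.029 / (2.6×10⁻⁴ × 1.5) ≈ 74.36 m

H ≈ 74.4 m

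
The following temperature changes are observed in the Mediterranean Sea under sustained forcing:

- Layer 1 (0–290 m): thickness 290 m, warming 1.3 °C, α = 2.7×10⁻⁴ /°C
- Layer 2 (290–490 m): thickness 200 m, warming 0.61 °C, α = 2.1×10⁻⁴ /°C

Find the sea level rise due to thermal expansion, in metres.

0.127 m of thermosteric rise

Layer 1: 2.7×10⁻⁴ × 290 × 1.3 = 0.10179 m
290–490 m: 200 × 2.1×10⁻⁴ × 0.61 = 0.02562 m
Δh = 0.10179 + 0.02562 = 0.12741 m ≈ 0.127 m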